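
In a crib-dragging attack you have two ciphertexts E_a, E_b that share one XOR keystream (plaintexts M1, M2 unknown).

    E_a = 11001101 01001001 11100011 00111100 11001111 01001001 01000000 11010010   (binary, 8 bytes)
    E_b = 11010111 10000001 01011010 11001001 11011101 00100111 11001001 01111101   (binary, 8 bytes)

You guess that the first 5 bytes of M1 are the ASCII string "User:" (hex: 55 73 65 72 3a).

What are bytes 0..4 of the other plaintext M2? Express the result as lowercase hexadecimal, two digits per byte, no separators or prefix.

4fbbdc8728

First, E_a ⊕ E_b = (M1 ⊕ K) ⊕ (M2 ⊕ K) = M1 ⊕ M2, so the key drops out. Then M2 = (M1 ⊕ M2) ⊕ M1 over the first 5 bytes.
byte 0: (cd XOR d7) XOR 55 = 1a XOR 55 = 4f
byte 1: (49 XOR 81) XOR 73 = c8 XOR 73 = bb
byte 2: (e3 XOR 5a) XOR 65 = b9 XOR 65 = dc
byte 3: (3c XOR c9) XOR 72 = f5 XOR 72 = 87
byte 4: (cf XOR dd) XOR 3a = 12 XOR 3a = 28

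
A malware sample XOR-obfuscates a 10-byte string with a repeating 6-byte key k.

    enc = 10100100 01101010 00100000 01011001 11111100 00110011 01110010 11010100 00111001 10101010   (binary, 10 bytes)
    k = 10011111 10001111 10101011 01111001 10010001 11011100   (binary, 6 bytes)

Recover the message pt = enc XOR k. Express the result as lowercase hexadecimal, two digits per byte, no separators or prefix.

The 6-byte key repeats, so the effective keystream is 9f 8f ab 79 91 dc 9f 8f ab 79.
byte 0: a4 ⊕ 9f = 3b
byte 1: 6a ⊕ 8f = e5
byte 2: 20 ⊕ ab = 8b
byte 3: 59 ⊕ 79 = 20
byte 4: fc ⊕ 91 = 6d
byte 5: 33 ⊕ dc = ef
byte 6: 72 ⊕ 9f = ed
byte 7: d4 ⊕ 8f = 5b
byte 8: 39 ⊕ ab = 92
byte 9: aa ⊕ 79 = d3

3be58b206defed5b92d3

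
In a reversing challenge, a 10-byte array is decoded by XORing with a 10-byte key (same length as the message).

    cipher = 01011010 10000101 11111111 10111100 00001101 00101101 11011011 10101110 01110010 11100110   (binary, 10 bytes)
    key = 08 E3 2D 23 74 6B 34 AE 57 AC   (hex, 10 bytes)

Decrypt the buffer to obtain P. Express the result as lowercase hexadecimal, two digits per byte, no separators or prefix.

5266d29f7946ef00254a

byte 0: 5a ^ 08 = 52
byte 1: 85 ^ e3 = 66
byte 2: ff ^ 2d = d2
byte 3: bc ^ 23 = 9f
byte 4: 0d ^ 74 = 79
byte 5: 2d ^ 6b = 46
byte 6: db ^ 34 = ef
byte 7: ae ^ ae = 00
byte 8: 72 ^ 57 = 25
byte 9: e6 ^ ac = 4a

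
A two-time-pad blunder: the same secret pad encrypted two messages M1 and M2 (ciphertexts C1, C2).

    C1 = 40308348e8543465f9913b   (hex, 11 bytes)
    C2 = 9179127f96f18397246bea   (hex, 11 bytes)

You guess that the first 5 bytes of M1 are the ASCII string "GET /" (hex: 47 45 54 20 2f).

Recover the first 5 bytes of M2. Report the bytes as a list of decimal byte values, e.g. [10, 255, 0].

First, C1 ⊕ C2 = (M1 ⊕ K) ⊕ (M2 ⊕ K) = M1 ⊕ M2, so the key drops out. Then M2 = (M1 ⊕ M2) ⊕ M1 over the first 5 bytes.
byte 0: (40 ^ 91) ^ 47 = d1 ^ 47 = 96
byte 1: (30 ^ 79) ^ 45 = 49 ^ 45 = 0c
byte 2: (83 ^ 12) ^ 54 = 91 ^ 54 = c5
byte 3: (48 ^ 7f) ^ 20 = 37 ^ 20 = 17
byte 4: (e8 ^ 96) ^ 2f = 7e ^ 2f = 51

[150, 12, 197, 23, 81]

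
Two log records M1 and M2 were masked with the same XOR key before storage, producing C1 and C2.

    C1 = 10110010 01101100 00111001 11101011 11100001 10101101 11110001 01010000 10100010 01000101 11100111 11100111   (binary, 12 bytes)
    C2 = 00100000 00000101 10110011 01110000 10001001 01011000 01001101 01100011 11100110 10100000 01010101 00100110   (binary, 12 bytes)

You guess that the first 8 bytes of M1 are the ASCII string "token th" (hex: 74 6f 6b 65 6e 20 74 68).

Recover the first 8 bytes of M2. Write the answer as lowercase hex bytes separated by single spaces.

e6 06 e1 fe 06 d5 c8 5b

First, C1 ⊕ C2 = (M1 ⊕ K) ⊕ (M2 ⊕ K) = M1 ⊕ M2, so the key drops out. Then M2 = (M1 ⊕ M2) ⊕ M1 over the first 8 bytes.
byte 0: (b2 xor 20) xor 74 = 92 xor 74 = e6
byte 1: (6c xor 05) xor 6f = 69 xor 6f = 06
byte 2: (39 xor b3) xor 6b = 8a xor 6b = e1
byte 3: (eb xor 70) xor 65 = 9b xor 65 = fe
byte 4: (e1 xor 89) xor 6e = 68 xor 6e = 06
byte 5: (ad xor 58) xor 20 = f5 xor 20 = d5
byte 6: (f1 xor 4d) xor 74 = bc xor 74 = c8
byte 7: (50 xor 63) xor 68 = 33 xor 68 = 5b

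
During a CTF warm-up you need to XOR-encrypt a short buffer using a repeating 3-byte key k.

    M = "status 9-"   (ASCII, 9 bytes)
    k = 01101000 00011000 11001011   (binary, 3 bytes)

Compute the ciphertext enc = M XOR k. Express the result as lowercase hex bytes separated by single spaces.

The 3-byte key repeats, so the effective keystream is 68 18 cb 68 18 cb 68 18 cb.
byte 0: 73 ⊕ 68 = 1b
byte 1: 74 ⊕ 18 = 6c
byte 2: 61 ⊕ cb = aa
byte 3: 74 ⊕ 68 = 1c
byte 4: 75 ⊕ 18 = 6d
byte 5: 73 ⊕ cb = b8
byte 6: 20 ⊕ 68 = 48
byte 7: 39 ⊕ 18 = 21
byte 8: 2d ⊕ cb = e6

1b 6c aa 1c 6d b8 48 21 e6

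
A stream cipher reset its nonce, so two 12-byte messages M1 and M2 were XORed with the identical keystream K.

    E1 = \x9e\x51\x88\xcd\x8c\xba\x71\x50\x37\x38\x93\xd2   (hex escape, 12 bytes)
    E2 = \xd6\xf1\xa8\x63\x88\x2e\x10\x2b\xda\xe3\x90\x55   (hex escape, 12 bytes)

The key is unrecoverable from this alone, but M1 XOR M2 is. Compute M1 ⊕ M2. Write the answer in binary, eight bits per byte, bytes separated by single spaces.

E1 ⊕ E2 = (M1 ⊕ K) ⊕ (M2 ⊕ K) = M1 ⊕ M2 — the shared key cancels under XOR.
158 XOR 214 =  72
 81 XOR 241 = 160
136 XOR 168 =  32
205 XOR  99 = 174
140 XOR 136 =   4
186 XOR  46 = 148
113 XOR  16 =  97
 80 XOR  43 = 123
 55 XOR 218 = 237
 56 XOR 227 = 219
147 XOR 144 =   3
210 XOR  85 = 135

01001000 10100000 00100000 10101110 00000100 10010100 01100001 01111011 11101101 11011011 00000011 10000111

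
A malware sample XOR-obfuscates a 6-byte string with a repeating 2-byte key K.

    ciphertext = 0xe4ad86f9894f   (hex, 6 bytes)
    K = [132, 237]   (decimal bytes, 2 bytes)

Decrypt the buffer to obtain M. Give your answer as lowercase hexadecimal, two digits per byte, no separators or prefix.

The 2-byte key repeats, so the effective keystream is 84 ed 84 ed 84 ed.
byte 0: 228 ^ 132 =  96
byte 1: 173 ^ 237 =  64
byte 2: 134 ^ 132 =   2
byte 3: 249 ^ 237 =  20
byte 4: 137 ^ 132 =  13
byte 5:  79 ^ 237 = 162

604002140da2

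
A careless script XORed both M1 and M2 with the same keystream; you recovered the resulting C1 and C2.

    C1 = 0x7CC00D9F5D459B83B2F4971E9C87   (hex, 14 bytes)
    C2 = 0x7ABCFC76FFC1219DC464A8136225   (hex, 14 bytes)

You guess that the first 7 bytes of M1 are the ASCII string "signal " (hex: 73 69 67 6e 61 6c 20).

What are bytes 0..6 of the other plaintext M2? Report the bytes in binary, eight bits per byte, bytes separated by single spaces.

01110101 00010101 10010110 10000111 11000011 11101000 10011010

First, C1 ⊕ C2 = (M1 ⊕ K) ⊕ (M2 ⊕ K) = M1 ⊕ M2, so the key drops out. Then M2 = (M1 ⊕ M2) ⊕ M1 over the first 7 bytes.
byte 0: (7c xor 7a) xor 73 = 06 xor 73 = 75
byte 1: (c0 xor bc) xor 69 = 7c xor 69 = 15
byte 2: (0d xor fc) xor 67 = f1 xor 67 = 96
byte 3: (9f xor 76) xor 6e = e9 xor 6e = 87
byte 4: (5d xor ff) xor 61 = a2 xor 61 = c3
byte 5: (45 xor c1) xor 6c = 84 xor 6c = e8
byte 6: (9b xor 21) xor 20 = ba xor 20 = 9a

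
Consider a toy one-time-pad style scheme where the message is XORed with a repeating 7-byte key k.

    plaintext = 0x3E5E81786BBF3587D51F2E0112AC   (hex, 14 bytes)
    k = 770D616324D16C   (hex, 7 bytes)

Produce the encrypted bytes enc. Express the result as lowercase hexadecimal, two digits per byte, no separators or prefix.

4953e01b4f6e59f0d87e4d25c3c0

The 7-byte key repeats, so the effective keystream is 77 0d 61 63 24 d1 6c 77 0d 61 63 24 d1 6c.
byte 0: 3e XOR 77 = 49
byte 1: 5e XOR 0d = 53
byte 2: 81 XOR 61 = e0
byte 3: 78 XOR 63 = 1b
byte 4: 6b XOR 24 = 4f
byte 5: bf XOR d1 = 6e
byte 6: 35 XOR 6c = 59
byte 7: 87 XOR 77 = f0
byte 8: d5 XOR 0d = d8
byte 9: 1f XOR 61 = 7e
byte 10: 2e XOR 63 = 4d
byte 11: 01 XOR 24 = 25
byte 12: 12 XOR d1 = c3
byte 13: ac XOR 6c = c0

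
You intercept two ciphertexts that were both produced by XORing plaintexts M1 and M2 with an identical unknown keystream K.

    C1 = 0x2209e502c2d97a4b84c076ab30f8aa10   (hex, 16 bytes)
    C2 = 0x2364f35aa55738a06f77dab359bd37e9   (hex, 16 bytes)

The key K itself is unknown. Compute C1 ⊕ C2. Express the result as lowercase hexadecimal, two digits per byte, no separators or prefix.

016d1658678e42ebebb7ac1869459df9

C1 ⊕ C2 = (M1 ⊕ K) ⊕ (M2 ⊕ K) = M1 ⊕ M2 — the shared key cancels under XOR.
byte 0: 00100010 XOR 00100011 = 00000001
byte 1: 00001001 XOR 01100100 = 01101101
byte 2: 11100101 XOR 11110011 = 00010110
byte 3: 00000010 XOR 01011010 = 01011000
byte 4: 11000010 XOR 10100101 = 01100111
byte 5: 11011001 XOR 01010111 = 10001110
byte 6: 01111010 XOR 00111000 = 01000010
byte 7: 01001011 XOR 10100000 = 11101011
byte 8: 10000100 XOR 01101111 = 11101011
byte 9: 11000000 XOR 01110111 = 10110111
byte 10: 01110110 XOR 11011010 = 10101100
byte 11: 10101011 XOR 10110011 = 00011000
byte 12: 00110000 XOR 01011001 = 01101001
byte 13: 11111000 XOR 10111101 = 01000101
byte 14: 10101010 XOR 00110111 = 10011101
byte 15: 00010000 XOR 11101001 = 11111001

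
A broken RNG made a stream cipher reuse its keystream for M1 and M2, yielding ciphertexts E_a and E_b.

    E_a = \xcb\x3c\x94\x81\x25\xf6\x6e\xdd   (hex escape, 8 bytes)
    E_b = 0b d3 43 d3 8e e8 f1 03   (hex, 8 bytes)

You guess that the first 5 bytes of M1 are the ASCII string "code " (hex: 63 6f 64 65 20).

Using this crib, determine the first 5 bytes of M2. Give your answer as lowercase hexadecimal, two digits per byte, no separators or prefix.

First, E_a ⊕ E_b = (M1 ⊕ K) ⊕ (M2 ⊕ K) = M1 ⊕ M2, so the key drops out. Then M2 = (M1 ⊕ M2) ⊕ M1 over the first 5 bytes.
byte 0: (cb ^ 0b) ^ 63 = c0 ^ 63 = a3
byte 1: (3c ^ d3) ^ 6f = ef ^ 6f = 80
byte 2: (94 ^ 43) ^ 64 = d7 ^ 64 = b3
byte 3: (81 ^ d3) ^ 65 = 52 ^ 65 = 37
byte 4: (25 ^ 8e) ^ 20 = ab ^ 20 = 8b

a380b3378b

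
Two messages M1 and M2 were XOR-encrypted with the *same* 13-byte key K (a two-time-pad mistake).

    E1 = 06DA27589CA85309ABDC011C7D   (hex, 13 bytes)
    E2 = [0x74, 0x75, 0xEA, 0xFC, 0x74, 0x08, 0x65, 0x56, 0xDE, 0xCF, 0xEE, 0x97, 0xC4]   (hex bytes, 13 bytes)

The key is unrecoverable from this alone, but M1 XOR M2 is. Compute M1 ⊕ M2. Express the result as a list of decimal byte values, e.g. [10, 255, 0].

E1 ⊕ E2 = (M1 ⊕ K) ⊕ (M2 ⊕ K) = M1 ⊕ M2 — the shared key cancels under XOR.
byte 0: 06 ^ 74 = 72
byte 1: da ^ 75 = af
byte 2: 27 ^ ea = cd
byte 3: 58 ^ fc = a4
byte 4: 9c ^ 74 = e8
byte 5: a8 ^ 08 = a0
byte 6: 53 ^ 65 = 36
byte 7: 09 ^ 56 = 5f
byte 8: ab ^ de = 75
byte 9: dc ^ cf = 13
byte 10: 01 ^ ee = ef
byte 11: 1c ^ 97 = 8b
byte 12: 7d ^ c4 = b9

[114, 175, 205, 164, 232, 160, 54, 95, 117, 19, 239, 139, 185]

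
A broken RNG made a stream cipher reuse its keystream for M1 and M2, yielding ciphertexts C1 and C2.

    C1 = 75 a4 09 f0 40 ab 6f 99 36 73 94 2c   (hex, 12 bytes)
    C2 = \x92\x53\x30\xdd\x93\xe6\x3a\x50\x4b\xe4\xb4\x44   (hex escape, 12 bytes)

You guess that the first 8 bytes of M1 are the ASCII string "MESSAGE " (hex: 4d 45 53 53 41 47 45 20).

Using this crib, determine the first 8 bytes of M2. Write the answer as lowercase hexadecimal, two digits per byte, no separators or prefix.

First, C1 ⊕ C2 = (M1 ⊕ K) ⊕ (M2 ⊕ K) = M1 ⊕ M2, so the key drops out. Then M2 = (M1 ⊕ M2) ⊕ M1 over the first 8 bytes.
byte 0: (75 ⊕ 92) ⊕ 4d = e7 ⊕ 4d = aa
byte 1: (a4 ⊕ 53) ⊕ 45 = f7 ⊕ 45 = b2
byte 2: (09 ⊕ 30) ⊕ 53 = 39 ⊕ 53 = 6a
byte 3: (f0 ⊕ dd) ⊕ 53 = 2d ⊕ 53 = 7e
byte 4: (40 ⊕ 93) ⊕ 41 = d3 ⊕ 41 = 92
byte 5: (ab ⊕ e6) ⊕ 47 = 4d ⊕ 47 = 0a
byte 6: (6f ⊕ 3a) ⊕ 45 = 55 ⊕ 45 = 10
byte 7: (99 ⊕ 50) ⊕ 20 = c9 ⊕ 20 = e9

aab26a7e920a10e9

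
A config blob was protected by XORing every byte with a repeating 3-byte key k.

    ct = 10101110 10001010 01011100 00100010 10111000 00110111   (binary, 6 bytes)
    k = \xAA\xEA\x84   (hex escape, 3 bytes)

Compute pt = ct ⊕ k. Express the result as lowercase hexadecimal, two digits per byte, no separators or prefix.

The 3-byte key repeats, so the effective keystream is aa ea 84 aa ea 84.
byte 0: ae xor aa = 04
byte 1: 8a xor ea = 60
byte 2: 5c xor 84 = d8
byte 3: 22 xor aa = 88
byte 4: b8 xor ea = 52
byte 5: 37 xor 84 = b3

0460d88852b3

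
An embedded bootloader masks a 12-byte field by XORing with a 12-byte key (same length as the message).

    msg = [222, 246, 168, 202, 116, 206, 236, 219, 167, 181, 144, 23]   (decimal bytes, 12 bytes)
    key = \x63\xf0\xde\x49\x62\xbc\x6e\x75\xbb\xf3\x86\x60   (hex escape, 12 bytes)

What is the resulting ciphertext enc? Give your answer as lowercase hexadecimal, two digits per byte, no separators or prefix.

bd067683167282ae1c461677

XOR is its own inverse, so applying the key byte-wise gives the result directly.
byte 0: 222 ^  99 = 189
byte 1: 246 ^ 240 =   6
byte 2: 168 ^ 222 = 118
byte 3: 202 ^  73 = 131
byte 4: 116 ^  98 =  22
byte 5: 206 ^ 188 = 114
byte 6: 236 ^ 110 = 130
byte 7: 219 ^ 117 = 174
byte 8: 167 ^ 187 =  28
byte 9: 181 ^ 243 =  70
byte 10: 144 ^ 134 =  22
byte 11:  23 ^  96 = 119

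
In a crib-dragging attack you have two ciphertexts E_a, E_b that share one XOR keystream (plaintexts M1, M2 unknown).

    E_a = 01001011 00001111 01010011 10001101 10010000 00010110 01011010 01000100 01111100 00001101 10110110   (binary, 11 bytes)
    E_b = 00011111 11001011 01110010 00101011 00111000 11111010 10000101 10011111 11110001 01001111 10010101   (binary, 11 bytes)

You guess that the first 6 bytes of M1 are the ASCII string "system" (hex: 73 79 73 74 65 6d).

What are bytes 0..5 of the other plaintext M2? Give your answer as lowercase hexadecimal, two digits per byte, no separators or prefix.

27bd52d2cd81

First, E_a ⊕ E_b = (M1 ⊕ K) ⊕ (M2 ⊕ K) = M1 ⊕ M2, so the key drops out. Then M2 = (M1 ⊕ M2) ⊕ M1 over the first 6 bytes.
byte 0: (4b XOR 1f) XOR 73 = 54 XOR 73 = 27
byte 1: (0f XOR cb) XOR 79 = c4 XOR 79 = bd
byte 2: (53 XOR 72) XOR 73 = 21 XOR 73 = 52
byte 3: (8d XOR 2b) XOR 74 = a6 XOR 74 = d2
byte 4: (90 XOR 38) XOR 65 = a8 XOR 65 = cd
byte 5: (16 XOR fa) XOR 6d = ec XOR 6d = 81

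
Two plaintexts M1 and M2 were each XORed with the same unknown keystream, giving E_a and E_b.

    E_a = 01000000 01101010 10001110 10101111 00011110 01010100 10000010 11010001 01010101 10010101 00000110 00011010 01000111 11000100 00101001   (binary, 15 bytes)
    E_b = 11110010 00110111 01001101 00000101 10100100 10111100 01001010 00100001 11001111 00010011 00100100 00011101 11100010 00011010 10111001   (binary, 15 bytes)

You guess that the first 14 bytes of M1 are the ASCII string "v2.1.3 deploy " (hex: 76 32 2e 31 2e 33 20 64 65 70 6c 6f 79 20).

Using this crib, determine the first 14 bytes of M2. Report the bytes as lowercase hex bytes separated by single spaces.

First, E_a ⊕ E_b = (M1 ⊕ K) ⊕ (M2 ⊕ K) = M1 ⊕ M2, so the key drops out. Then M2 = (M1 ⊕ M2) ⊕ M1 over the first 14 bytes.
byte 0: (40 xor f2) xor 76 = b2 xor 76 = c4
byte 1: (6a xor 37) xor 32 = 5d xor 32 = 6f
byte 2: (8e xor 4d) xor 2e = c3 xor 2e = ed
byte 3: (af xor 05) xor 31 = aa xor 31 = 9b
byte 4: (1e xor a4) xor 2e = ba xor 2e = 94
byte 5: (54 xor bc) xor 33 = e8 xor 33 = db
byte 6: (82 xor 4a) xor 20 = c8 xor 20 = e8
byte 7: (d1 xor 21) xor 64 = f0 xor 64 = 94
byte 8: (55 xor cf) xor 65 = 9a xor 65 = ff
byte 9: (95 xor 13) xor 70 = 86 xor 70 = f6
byte 10: (06 xor 24) xor 6c = 22 xor 6c = 4e
byte 11: (1a xor 1d) xor 6f = 07 xor 6f = 68
byte 12: (47 xor e2) xor 79 = a5 xor 79 = dc
byte 13: (c4 xor 1a) xor 20 = de xor 20 = fe

c4 6f ed 9b 94 db e8 94 ff f6 4e 68 dc fe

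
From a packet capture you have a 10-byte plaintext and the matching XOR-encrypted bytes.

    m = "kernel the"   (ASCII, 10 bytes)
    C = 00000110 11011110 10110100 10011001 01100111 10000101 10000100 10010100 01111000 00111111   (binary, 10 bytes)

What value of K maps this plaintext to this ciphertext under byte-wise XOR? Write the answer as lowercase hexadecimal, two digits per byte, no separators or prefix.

Since C = m ⊕ K, XORing both sides with m gives K = m ⊕ C.
byte 0: 107 ⊕   6 = 109
byte 1: 101 ⊕ 222 = 187
byte 2: 114 ⊕ 180 = 198
byte 3: 110 ⊕ 153 = 247
byte 4: 101 ⊕ 103 =   2
byte 5: 108 ⊕ 133 = 233
byte 6:  32 ⊕ 132 = 164
byte 7: 116 ⊕ 148 = 224
byte 8: 104 ⊕ 120 =  16
byte 9: 101 ⊕  63 =  90

6dbbc6f702e9a4e0105a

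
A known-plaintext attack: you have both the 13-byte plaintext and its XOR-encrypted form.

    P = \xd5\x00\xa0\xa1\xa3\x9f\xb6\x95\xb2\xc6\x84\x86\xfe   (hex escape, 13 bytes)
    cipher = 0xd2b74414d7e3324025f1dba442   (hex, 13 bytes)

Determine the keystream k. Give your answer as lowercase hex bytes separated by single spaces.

Since cipher = P ⊕ k, XORing both sides with P gives k = P ⊕ cipher.
byte 0: d5 ⊕ d2 = 07
byte 1: 00 ⊕ b7 = b7
byte 2: a0 ⊕ 44 = e4
byte 3: a1 ⊕ 14 = b5
byte 4: a3 ⊕ d7 = 74
byte 5: 9f ⊕ e3 = 7c
byte 6: b6 ⊕ 32 = 84
byte 7: 95 ⊕ 40 = d5
byte 8: b2 ⊕ 25 = 97
byte 9: c6 ⊕ f1 = 37
byte 10: 84 ⊕ db = 5f
byte 11: 86 ⊕ a4 = 22
byte 12: fe ⊕ 42 = bc

07 b7 e4 b5 74 7c 84 d5 97 37 5f 22 bc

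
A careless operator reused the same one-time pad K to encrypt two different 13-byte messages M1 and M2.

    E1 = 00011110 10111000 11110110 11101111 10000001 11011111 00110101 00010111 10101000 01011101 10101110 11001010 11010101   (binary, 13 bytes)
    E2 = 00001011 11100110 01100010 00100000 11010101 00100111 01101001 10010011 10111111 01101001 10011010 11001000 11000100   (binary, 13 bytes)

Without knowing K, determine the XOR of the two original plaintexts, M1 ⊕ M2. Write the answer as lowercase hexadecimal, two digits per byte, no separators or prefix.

E1 ⊕ E2 = (M1 ⊕ K) ⊕ (M2 ⊕ K) = M1 ⊕ M2 — the shared key cancels under XOR.
byte 0: 1e xor 0b = 15
byte 1: b8 xor e6 = 5e
byte 2: f6 xor 62 = 94
byte 3: ef xor 20 = cf
byte 4: 81 xor d5 = 54
byte 5: df xor 27 = f8
byte 6: 35 xor 69 = 5c
byte 7: 17 xor 93 = 84
byte 8: a8 xor bf = 17
byte 9: 5d xor 69 = 34
byte 10: ae xor 9a = 34
byte 11: ca xor c8 = 02
byte 12: d5 xor c4 = 11

155e94cf54f85c841734340211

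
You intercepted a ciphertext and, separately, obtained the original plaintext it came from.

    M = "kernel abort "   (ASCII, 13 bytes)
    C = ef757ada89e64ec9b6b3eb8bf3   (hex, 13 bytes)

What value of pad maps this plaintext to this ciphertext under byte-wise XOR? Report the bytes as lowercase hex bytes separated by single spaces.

84 10 08 b4 ec 8a 6e a8 d4 dc 99 ff d3

Since C = M ⊕ pad, XORing both sides with M gives pad = M ⊕ C.
6b xor ef = 84
65 xor 75 = 10
72 xor 7a = 08
6e xor da = b4
65 xor 89 = ec
6c xor e6 = 8a
20 xor 4e = 6e
61 xor c9 = a8
62 xor b6 = d4
6f xor b3 = dc
72 xor eb = 99
74 xor 8b = ff
20 xor f3 = d3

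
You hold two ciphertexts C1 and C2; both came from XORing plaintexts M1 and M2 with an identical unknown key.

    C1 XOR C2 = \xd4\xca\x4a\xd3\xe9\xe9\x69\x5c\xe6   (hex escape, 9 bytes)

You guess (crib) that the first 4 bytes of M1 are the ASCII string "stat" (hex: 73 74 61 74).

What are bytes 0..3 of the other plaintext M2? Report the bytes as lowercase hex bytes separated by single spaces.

Since C1 ⊕ C2 = M1 ⊕ M2, XORing with the guessed M1 bytes yields the corresponding M2 bytes: M2 = (C1 ⊕ C2) ⊕ M1.
d4 ⊕ 73 = a7
ca ⊕ 74 = be
4a ⊕ 61 = 2b
d3 ⊕ 74 = a7

a7 be 2b a7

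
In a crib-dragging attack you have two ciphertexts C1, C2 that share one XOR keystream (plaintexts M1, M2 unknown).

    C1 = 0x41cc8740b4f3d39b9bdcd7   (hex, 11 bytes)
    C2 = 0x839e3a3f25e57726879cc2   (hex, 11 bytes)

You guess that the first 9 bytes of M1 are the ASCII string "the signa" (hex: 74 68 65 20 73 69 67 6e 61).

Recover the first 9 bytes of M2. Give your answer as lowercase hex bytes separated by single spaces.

b6 3a d8 5f e2 7f c3 d3 7d

First, C1 ⊕ C2 = (M1 ⊕ K) ⊕ (M2 ⊕ K) = M1 ⊕ M2, so the key drops out. Then M2 = (M1 ⊕ M2) ⊕ M1 over the first 9 bytes.
byte 0: (41 xor 83) xor 74 = c2 xor 74 = b6
byte 1: (cc xor 9e) xor 68 = 52 xor 68 = 3a
byte 2: (87 xor 3a) xor 65 = bd xor 65 = d8
byte 3: (40 xor 3f) xor 20 = 7f xor 20 = 5f
byte 4: (b4 xor 25) xor 73 = 91 xor 73 = e2
byte 5: (f3 xor e5) xor 69 = 16 xor 69 = 7f
byte 6: (d3 xor 77) xor 67 = a4 xor 67 = c3
byte 7: (9b xor 26) xor 6e = bd xor 6e = d3
byte 8: (9b xor 87) xor 61 = 1c xor 61 = 7d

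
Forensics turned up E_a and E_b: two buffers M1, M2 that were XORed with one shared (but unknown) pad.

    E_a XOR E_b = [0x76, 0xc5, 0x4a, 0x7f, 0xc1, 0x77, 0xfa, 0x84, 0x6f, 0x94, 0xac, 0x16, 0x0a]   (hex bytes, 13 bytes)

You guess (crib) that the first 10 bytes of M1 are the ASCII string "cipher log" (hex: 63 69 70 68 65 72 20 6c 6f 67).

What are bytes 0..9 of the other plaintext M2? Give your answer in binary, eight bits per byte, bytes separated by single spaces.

00010101 10101100 00111010 00010111 10100100 00000101 11011010 11101000 00000000 11110011

Since E_a ⊕ E_b = M1 ⊕ M2, XORing with the guessed M1 bytes yields the corresponding M2 bytes: M2 = (E_a ⊕ E_b) ⊕ M1.
76 XOR 63 = 15
c5 XOR 69 = ac
4a XOR 70 = 3a
7f XOR 68 = 17
c1 XOR 65 = a4
77 XOR 72 = 05
fa XOR 20 = da
84 XOR 6c = e8
6f XOR 6f = 00
94 XOR 67 = f3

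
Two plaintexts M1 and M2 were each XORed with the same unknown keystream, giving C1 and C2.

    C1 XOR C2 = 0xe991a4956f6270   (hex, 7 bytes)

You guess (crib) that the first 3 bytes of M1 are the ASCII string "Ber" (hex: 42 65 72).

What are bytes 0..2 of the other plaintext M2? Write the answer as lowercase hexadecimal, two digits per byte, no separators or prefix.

Since C1 ⊕ C2 = M1 ⊕ M2, XORing with the guessed M1 bytes yields the corresponding M2 bytes: M2 = (C1 ⊕ C2) ⊕ M1.
233 ⊕  66 = 171
145 ⊕ 101 = 244
164 ⊕ 114 = 214

abf4d6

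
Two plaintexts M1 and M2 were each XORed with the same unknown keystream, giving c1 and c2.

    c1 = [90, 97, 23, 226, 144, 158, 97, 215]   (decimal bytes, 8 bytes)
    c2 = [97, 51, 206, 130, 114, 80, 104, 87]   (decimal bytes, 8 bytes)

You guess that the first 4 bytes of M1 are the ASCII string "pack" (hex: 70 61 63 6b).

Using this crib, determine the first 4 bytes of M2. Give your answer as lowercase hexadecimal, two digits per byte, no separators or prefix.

4b33ba0b

First, c1 ⊕ c2 = (M1 ⊕ K) ⊕ (M2 ⊕ K) = M1 ⊕ M2, so the key drops out. Then M2 = (M1 ⊕ M2) ⊕ M1 over the first 4 bytes.
byte 0: (5a xor 61) xor 70 = 3b xor 70 = 4b
byte 1: (61 xor 33) xor 61 = 52 xor 61 = 33
byte 2: (17 xor ce) xor 63 = d9 xor 63 = ba
byte 3: (e2 xor 82) xor 6b = 60 xor 6b = 0b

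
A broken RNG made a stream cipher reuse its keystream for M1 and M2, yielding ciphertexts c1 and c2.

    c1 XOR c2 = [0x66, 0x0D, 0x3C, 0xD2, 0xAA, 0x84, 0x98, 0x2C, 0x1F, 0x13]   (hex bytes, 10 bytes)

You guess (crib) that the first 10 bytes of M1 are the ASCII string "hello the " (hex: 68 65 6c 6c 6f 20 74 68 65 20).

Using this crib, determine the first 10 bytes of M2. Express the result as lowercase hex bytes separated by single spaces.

0e 68 50 be c5 a4 ec 44 7a 33

Since c1 ⊕ c2 = M1 ⊕ M2, XORing with the guessed M1 bytes yields the corresponding M2 bytes: M2 = (c1 ⊕ c2) ⊕ M1.
102 xor 104 =  14
 13 xor 101 = 104
 60 xor 108 =  80
210 xor 108 = 190
170 xor 111 = 197
132 xor  32 = 164
152 xor 116 = 236
 44 xor 104 =  68
 31 xor 101 = 122
 19 xor  32 =  51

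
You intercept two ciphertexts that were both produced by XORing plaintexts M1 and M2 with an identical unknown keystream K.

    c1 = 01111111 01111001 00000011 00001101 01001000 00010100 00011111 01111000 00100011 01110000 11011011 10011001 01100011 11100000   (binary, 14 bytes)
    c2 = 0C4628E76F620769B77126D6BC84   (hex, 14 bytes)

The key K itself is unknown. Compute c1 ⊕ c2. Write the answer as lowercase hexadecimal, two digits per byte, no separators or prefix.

733f2bea277618119401fd4fdf64

c1 ⊕ c2 = (M1 ⊕ K) ⊕ (M2 ⊕ K) = M1 ⊕ M2 — the shared key cancels under XOR.
7f xor 0c = 73
79 xor 46 = 3f
03 xor 28 = 2b
0d xor e7 = ea
48 xor 6f = 27
14 xor 62 = 76
1f xor 07 = 18
78 xor 69 = 11
23 xor b7 = 94
70 xor 71 = 01
db xor 26 = fd
99 xor d6 = 4f
63 xor bc = df
e0 xor 84 = 64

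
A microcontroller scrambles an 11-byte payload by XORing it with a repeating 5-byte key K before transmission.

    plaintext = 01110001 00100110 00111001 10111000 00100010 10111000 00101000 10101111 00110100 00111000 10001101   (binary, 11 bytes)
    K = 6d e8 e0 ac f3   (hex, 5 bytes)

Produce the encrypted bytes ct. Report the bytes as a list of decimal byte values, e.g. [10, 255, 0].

[28, 206, 217, 20, 209, 213, 192, 79, 152, 203, 224]

The 5-byte key repeats, so the effective keystream is 6d e8 e0 ac f3 6d e8 e0 ac f3 6d.
byte 0: 113 xor 109 =  28
byte 1:  38 xor 232 = 206
byte 2:  57 xor 224 = 217
byte 3: 184 xor 172 =  20
byte 4:  34 xor 243 = 209
byte 5: 184 xor 109 = 213
byte 6:  40 xor 232 = 192
byte 7: 175 xor 224 =  79
byte 8:  52 xor 172 = 152
byte 9:  56 xor 243 = 203
byte 10: 141 xor 109 = 224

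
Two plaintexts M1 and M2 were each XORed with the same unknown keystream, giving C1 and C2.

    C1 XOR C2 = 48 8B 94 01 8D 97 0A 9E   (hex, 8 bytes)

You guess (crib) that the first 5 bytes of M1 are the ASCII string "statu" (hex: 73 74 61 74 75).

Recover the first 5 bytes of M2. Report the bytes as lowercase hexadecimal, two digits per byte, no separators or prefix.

3bfff575f8

Since C1 ⊕ C2 = M1 ⊕ M2, XORing with the guessed M1 bytes yields the corresponding M2 bytes: M2 = (C1 ⊕ C2) ⊕ M1.
byte 0:  72 xor 115 =  59
byte 1: 139 xor 116 = 255
byte 2: 148 xor  97 = 245
byte 3:   1 xor 116 = 117
byte 4: 141 xor 117 = 248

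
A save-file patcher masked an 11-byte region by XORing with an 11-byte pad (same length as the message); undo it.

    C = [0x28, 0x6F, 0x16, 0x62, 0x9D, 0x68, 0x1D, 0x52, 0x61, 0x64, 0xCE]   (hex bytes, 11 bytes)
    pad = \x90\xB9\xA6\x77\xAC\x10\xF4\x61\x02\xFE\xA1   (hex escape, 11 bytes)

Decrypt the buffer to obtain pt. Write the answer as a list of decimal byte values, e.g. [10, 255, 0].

[184, 214, 176, 21, 49, 120, 233, 51, 99, 154, 111]

28 ^ 90 = b8
6f ^ b9 = d6
16 ^ a6 = b0
62 ^ 77 = 15
9d ^ ac = 31
68 ^ 10 = 78
1d ^ f4 = e9
52 ^ 61 = 33
61 ^ 02 = 63
64 ^ fe = 9a
ce ^ a1 = 6f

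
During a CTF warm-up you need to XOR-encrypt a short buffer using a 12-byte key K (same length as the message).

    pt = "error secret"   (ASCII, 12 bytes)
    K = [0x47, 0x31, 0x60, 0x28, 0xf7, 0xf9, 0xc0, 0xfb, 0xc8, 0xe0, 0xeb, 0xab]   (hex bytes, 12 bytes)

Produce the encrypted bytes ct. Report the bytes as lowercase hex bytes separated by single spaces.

22 43 12 47 85 d9 b3 9e ab 92 8e df

65 ^ 47 = 22
72 ^ 31 = 43
72 ^ 60 = 12
6f ^ 28 = 47
72 ^ f7 = 85
20 ^ f9 = d9
73 ^ c0 = b3
65 ^ fb = 9e
63 ^ c8 = ab
72 ^ e0 = 92
65 ^ eb = 8e
74 ^ ab = df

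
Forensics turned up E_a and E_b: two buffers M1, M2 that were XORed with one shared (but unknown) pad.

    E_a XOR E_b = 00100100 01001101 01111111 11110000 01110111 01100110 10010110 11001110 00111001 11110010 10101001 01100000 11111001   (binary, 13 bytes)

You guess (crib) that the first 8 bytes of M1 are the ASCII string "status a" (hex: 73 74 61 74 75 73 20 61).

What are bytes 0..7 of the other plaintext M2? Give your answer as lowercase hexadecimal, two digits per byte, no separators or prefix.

57391e840215b6af

Since E_a ⊕ E_b = M1 ⊕ M2, XORing with the guessed M1 bytes yields the corresponding M2 bytes: M2 = (E_a ⊕ E_b) ⊕ M1.
24 ^ 73 = 57
4d ^ 74 = 39
7f ^ 61 = 1e
f0 ^ 74 = 84
77 ^ 75 = 02
66 ^ 73 = 15
96 ^ 20 = b6
ce ^ 61 = af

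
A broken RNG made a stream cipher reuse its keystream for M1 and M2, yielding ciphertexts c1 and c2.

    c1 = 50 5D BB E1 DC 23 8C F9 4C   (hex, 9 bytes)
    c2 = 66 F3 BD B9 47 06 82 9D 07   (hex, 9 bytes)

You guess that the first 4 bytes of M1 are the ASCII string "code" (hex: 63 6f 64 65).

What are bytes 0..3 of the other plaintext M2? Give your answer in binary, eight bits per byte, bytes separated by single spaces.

First, c1 ⊕ c2 = (M1 ⊕ K) ⊕ (M2 ⊕ K) = M1 ⊕ M2, so the key drops out. Then M2 = (M1 ⊕ M2) ⊕ M1 over the first 4 bytes.
byte 0: (50 XOR 66) XOR 63 = 36 XOR 63 = 55
byte 1: (5d XOR f3) XOR 6f = ae XOR 6f = c1
byte 2: (bb XOR bd) XOR 64 = 06 XOR 64 = 62
byte 3: (e1 XOR b9) XOR 65 = 58 XOR 65 = 3d

01010101 11000001 01100010 00111101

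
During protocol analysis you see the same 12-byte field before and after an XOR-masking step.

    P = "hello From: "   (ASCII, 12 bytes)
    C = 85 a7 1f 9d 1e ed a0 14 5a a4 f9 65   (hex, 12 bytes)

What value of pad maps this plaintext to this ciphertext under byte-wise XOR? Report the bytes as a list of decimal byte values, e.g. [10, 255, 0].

[237, 194, 115, 241, 113, 205, 230, 102, 53, 201, 195, 69]

Since C = P ⊕ pad, XORing both sides with P gives pad = P ⊕ C.
01101000 xor 10000101 = 11101101
01100101 xor 10100111 = 11000010
01101100 xor 00011111 = 01110011
01101100 xor 10011101 = 11110001
01101111 xor 00011110 = 01110001
00100000 xor 11101101 = 11001101
01000110 xor 10100000 = 11100110
01110010 xor 00010100 = 01100110
01101111 xor 01011010 = 00110101
01101101 xor 10100100 = 11001001
00111010 xor 11111001 = 11000011
00100000 xor 01100101 = 01000101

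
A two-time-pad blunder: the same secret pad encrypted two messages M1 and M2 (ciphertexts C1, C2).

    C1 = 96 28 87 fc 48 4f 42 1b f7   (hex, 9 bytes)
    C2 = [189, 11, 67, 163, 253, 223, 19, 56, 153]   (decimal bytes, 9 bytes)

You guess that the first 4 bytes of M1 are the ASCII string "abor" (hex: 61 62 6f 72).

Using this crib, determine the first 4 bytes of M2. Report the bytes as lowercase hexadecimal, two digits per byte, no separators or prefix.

First, C1 ⊕ C2 = (M1 ⊕ K) ⊕ (M2 ⊕ K) = M1 ⊕ M2, so the key drops out. Then M2 = (M1 ⊕ M2) ⊕ M1 over the first 4 bytes.
byte 0: (96 ^ bd) ^ 61 = 2b ^ 61 = 4a
byte 1: (28 ^ 0b) ^ 62 = 23 ^ 62 = 41
byte 2: (87 ^ 43) ^ 6f = c4 ^ 6f = ab
byte 3: (fc ^ a3) ^ 72 = 5f ^ 72 = 2d

4a41ab2d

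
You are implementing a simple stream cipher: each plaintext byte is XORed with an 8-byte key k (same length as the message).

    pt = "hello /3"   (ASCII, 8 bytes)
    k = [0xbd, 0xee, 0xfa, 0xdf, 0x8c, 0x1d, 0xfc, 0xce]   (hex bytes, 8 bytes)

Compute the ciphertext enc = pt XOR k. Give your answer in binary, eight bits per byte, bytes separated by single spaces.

11010101 10001011 10010110 10110011 11100011 00111101 11010011 11111101

XOR is its own inverse, so applying the key byte-wise gives the result directly.
01101000 XOR 10111101 = 11010101
01100101 XOR 11101110 = 10001011
01101100 XOR 11111010 = 10010110
01101100 XOR 11011111 = 10110011
01101111 XOR 10001100 = 11100011
00100000 XOR 00011101 = 00111101
00101111 XOR 11111100 = 11010011
00110011 XOR 11001110 = 11111101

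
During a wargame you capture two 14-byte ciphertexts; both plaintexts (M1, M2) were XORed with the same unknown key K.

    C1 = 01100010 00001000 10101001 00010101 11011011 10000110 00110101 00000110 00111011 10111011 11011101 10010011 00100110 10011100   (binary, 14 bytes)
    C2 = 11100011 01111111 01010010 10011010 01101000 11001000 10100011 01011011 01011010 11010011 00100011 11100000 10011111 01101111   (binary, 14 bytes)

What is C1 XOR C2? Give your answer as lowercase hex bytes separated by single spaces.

81 77 fb 8f b3 4e 96 5d 61 68 fe 73 b9 f3

C1 ⊕ C2 = (M1 ⊕ K) ⊕ (M2 ⊕ K) = M1 ⊕ M2 — the shared key cancels under XOR.
01100010 xor 11100011 = 10000001
00001000 xor 01111111 = 01110111
10101001 xor 01010010 = 11111011
00010101 xor 10011010 = 10001111
11011011 xor 01101000 = 10110011
10000110 xor 11001000 = 01001110
00110101 xor 10100011 = 10010110
00000110 xor 01011011 = 01011101
00111011 xor 01011010 = 01100001
10111011 xor 11010011 = 01101000
11011101 xor 00100011 = 11111110
10010011 xor 11100000 = 01110011
00100110 xor 10011111 = 10111001
10011100 xor 01101111 = 11110011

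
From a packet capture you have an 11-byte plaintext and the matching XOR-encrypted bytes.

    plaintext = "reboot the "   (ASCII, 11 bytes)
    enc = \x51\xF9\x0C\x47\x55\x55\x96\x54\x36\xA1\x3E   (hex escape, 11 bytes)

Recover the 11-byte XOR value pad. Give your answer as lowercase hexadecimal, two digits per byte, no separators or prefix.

Since enc = plaintext ⊕ pad, XORing both sides with plaintext gives pad = plaintext ⊕ enc.
72 XOR 51 = 23
65 XOR f9 = 9c
62 XOR 0c = 6e
6f XOR 47 = 28
6f XOR 55 = 3a
74 XOR 55 = 21
20 XOR 96 = b6
74 XOR 54 = 20
68 XOR 36 = 5e
65 XOR a1 = c4
20 XOR 3e = 1e

239c6e283a21b6205ec41e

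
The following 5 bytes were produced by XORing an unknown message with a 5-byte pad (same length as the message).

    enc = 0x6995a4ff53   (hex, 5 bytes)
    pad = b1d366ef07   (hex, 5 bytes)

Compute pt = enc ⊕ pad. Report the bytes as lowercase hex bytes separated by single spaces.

byte 0: 69 XOR b1 = d8
byte 1: 95 XOR d3 = 46
byte 2: a4 XOR 66 = c2
byte 3: ff XOR ef = 10
byte 4: 53 XOR 07 = 54

d8 46 c2 10 54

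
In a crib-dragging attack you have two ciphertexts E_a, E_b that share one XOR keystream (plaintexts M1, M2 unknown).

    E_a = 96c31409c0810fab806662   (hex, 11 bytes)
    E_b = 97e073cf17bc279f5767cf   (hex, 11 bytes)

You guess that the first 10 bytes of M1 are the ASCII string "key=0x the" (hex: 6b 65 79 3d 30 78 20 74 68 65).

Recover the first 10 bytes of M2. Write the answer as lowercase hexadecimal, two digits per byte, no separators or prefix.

First, E_a ⊕ E_b = (M1 ⊕ K) ⊕ (M2 ⊕ K) = M1 ⊕ M2, so the key drops out. Then M2 = (M1 ⊕ M2) ⊕ M1 over the first 10 bytes.
byte 0: (96 ^ 97) ^ 6b = 01 ^ 6b = 6a
byte 1: (c3 ^ e0) ^ 65 = 23 ^ 65 = 46
byte 2: (14 ^ 73) ^ 79 = 67 ^ 79 = 1e
byte 3: (09 ^ cf) ^ 3d = c6 ^ 3d = fb
byte 4: (c0 ^ 17) ^ 30 = d7 ^ 30 = e7
byte 5: (81 ^ bc) ^ 78 = 3d ^ 78 = 45
byte 6: (0f ^ 27) ^ 20 = 28 ^ 20 = 08
byte 7: (ab ^ 9f) ^ 74 = 34 ^ 74 = 40
byte 8: (80 ^ 57) ^ 68 = d7 ^ 68 = bf
byte 9: (66 ^ 67) ^ 65 = 01 ^ 65 = 64

6a461efbe7450840bf64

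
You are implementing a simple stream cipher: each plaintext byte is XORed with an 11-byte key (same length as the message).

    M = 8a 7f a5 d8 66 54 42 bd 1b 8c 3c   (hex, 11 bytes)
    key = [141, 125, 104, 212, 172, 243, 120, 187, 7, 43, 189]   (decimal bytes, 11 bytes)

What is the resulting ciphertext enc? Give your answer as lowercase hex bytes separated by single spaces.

XOR is its own inverse, so applying the key byte-wise gives the result directly.
8a ^ 8d = 07
7f ^ 7d = 02
a5 ^ 68 = cd
d8 ^ d4 = 0c
66 ^ ac = ca
54 ^ f3 = a7
42 ^ 78 = 3a
bd ^ bb = 06
1b ^ 07 = 1c
8c ^ 2b = a7
3c ^ bd = 81

07 02 cd 0c ca a7 3a 06 1c a7 81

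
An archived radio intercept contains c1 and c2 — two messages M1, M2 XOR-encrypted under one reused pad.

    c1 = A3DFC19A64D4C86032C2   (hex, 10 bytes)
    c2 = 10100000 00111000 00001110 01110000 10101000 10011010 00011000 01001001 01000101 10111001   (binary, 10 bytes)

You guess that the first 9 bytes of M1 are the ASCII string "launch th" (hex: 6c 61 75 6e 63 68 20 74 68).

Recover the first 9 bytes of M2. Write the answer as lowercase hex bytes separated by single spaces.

6f 86 ba 84 af 26 f0 5d 1f

First, c1 ⊕ c2 = (M1 ⊕ K) ⊕ (M2 ⊕ K) = M1 ⊕ M2, so the key drops out. Then M2 = (M1 ⊕ M2) ⊕ M1 over the first 9 bytes.
byte 0: (a3 XOR a0) XOR 6c = 03 XOR 6c = 6f
byte 1: (df XOR 38) XOR 61 = e7 XOR 61 = 86
byte 2: (c1 XOR 0e) XOR 75 = cf XOR 75 = ba
byte 3: (9a XOR 70) XOR 6e = ea XOR 6e = 84
byte 4: (64 XOR a8) XOR 63 = cc XOR 63 = af
byte 5: (d4 XOR 9a) XOR 68 = 4e XOR 68 = 26
byte 6: (c8 XOR 18) XOR 20 = d0 XOR 20 = f0
byte 7: (60 XOR 49) XOR 74 = 29 XOR 74 = 5d
byte 8: (32 XOR 45) XOR 68 = 77 XOR 68 = 1f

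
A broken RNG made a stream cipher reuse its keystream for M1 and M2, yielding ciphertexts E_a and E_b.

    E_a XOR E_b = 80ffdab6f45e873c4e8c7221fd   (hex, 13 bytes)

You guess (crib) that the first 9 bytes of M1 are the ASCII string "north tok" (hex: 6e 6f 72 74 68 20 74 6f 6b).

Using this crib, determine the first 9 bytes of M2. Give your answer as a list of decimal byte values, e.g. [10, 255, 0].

Since E_a ⊕ E_b = M1 ⊕ M2, XORing with the guessed M1 bytes yields the corresponding M2 bytes: M2 = (E_a ⊕ E_b) ⊕ M1.
byte 0: 10000000 ⊕ 01101110 = 11101110
byte 1: 11111111 ⊕ 01101111 = 10010000
byte 2: 11011010 ⊕ 01110010 = 10101000
byte 3: 10110110 ⊕ 01110100 = 11000010
byte 4: 11110100 ⊕ 01101000 = 10011100
byte 5: 01011110 ⊕ 00100000 = 01111110
byte 6: 10000111 ⊕ 01110100 = 11110011
byte 7: 00111100 ⊕ 01101111 = 01010011
byte 8: 01001110 ⊕ 01101011 = 00100101

[238, 144, 168, 194, 156, 126, 243, 83, 37]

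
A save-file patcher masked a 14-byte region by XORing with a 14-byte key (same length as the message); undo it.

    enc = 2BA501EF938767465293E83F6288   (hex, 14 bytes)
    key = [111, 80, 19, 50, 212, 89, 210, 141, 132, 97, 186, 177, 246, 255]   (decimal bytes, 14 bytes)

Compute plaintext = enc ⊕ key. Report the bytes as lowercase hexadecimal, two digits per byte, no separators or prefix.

44f512dd47deb5cbd6f2528e9477

00101011 ⊕ 01101111 = 01000100
10100101 ⊕ 01010000 = 11110101
00000001 ⊕ 00010011 = 00010010
11101111 ⊕ 00110010 = 11011101
10010011 ⊕ 11010100 = 01000111
10000111 ⊕ 01011001 = 11011110
01100111 ⊕ 11010010 = 10110101
01000110 ⊕ 10001101 = 11001011
01010010 ⊕ 10000100 = 11010110
10010011 ⊕ 01100001 = 11110010
11101000 ⊕ 10111010 = 01010010
00111111 ⊕ 10110001 = 10001110
01100010 ⊕ 11110110 = 10010100
10001000 ⊕ 11111111 = 01110111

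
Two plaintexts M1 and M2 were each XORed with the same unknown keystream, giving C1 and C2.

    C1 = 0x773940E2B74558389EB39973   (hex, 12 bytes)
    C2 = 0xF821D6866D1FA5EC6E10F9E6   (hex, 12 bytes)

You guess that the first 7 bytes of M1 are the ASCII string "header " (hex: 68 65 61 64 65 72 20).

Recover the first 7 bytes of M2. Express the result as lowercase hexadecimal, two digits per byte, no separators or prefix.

First, C1 ⊕ C2 = (M1 ⊕ K) ⊕ (M2 ⊕ K) = M1 ⊕ M2, so the key drops out. Then M2 = (M1 ⊕ M2) ⊕ M1 over the first 7 bytes.
byte 0: (77 xor f8) xor 68 = 8f xor 68 = e7
byte 1: (39 xor 21) xor 65 = 18 xor 65 = 7d
byte 2: (40 xor d6) xor 61 = 96 xor 61 = f7
byte 3: (e2 xor 86) xor 64 = 64 xor 64 = 00
byte 4: (b7 xor 6d) xor 65 = da xor 65 = bf
byte 5: (45 xor 1f) xor 72 = 5a xor 72 = 28
byte 6: (58 xor a5) xor 20 = fd xor 20 = dd

e77df700bf28dd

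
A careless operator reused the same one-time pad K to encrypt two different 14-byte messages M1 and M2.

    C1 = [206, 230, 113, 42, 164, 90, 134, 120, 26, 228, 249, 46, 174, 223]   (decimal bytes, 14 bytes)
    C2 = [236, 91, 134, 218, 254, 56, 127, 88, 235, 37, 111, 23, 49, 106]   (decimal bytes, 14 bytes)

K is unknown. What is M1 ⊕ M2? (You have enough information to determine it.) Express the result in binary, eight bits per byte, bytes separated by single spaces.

C1 ⊕ C2 = (M1 ⊕ K) ⊕ (M2 ⊕ K) = M1 ⊕ M2 — the shared key cancels under XOR.
ce XOR ec = 22
e6 XOR 5b = bd
71 XOR 86 = f7
2a XOR da = f0
a4 XOR fe = 5a
5a XOR 38 = 62
86 XOR 7f = f9
78 XOR 58 = 20
1a XOR eb = f1
e4 XOR 25 = c1
f9 XOR 6f = 96
2e XOR 17 = 39
ae XOR 31 = 9f
df XOR 6a = b5

00100010 10111101 11110111 11110000 01011010 01100010 11111001 00100000 11110001 11000001 10010110 00111001 10011111 10110101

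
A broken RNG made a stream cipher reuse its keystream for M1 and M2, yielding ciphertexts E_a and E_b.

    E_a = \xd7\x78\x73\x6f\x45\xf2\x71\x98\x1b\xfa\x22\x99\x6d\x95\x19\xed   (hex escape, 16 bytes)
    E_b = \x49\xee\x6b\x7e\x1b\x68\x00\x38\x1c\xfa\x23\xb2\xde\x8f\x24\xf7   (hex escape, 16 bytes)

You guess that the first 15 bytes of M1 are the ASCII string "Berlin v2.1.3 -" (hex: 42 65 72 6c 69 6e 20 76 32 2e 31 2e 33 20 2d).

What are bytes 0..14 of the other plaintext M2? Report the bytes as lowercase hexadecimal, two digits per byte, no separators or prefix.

First, E_a ⊕ E_b = (M1 ⊕ K) ⊕ (M2 ⊕ K) = M1 ⊕ M2, so the key drops out. Then M2 = (M1 ⊕ M2) ⊕ M1 over the first 15 bytes.
byte 0: (d7 ^ 49) ^ 42 = 9e ^ 42 = dc
byte 1: (78 ^ ee) ^ 65 = 96 ^ 65 = f3
byte 2: (73 ^ 6b) ^ 72 = 18 ^ 72 = 6a
byte 3: (6f ^ 7e) ^ 6c = 11 ^ 6c = 7d
byte 4: (45 ^ 1b) ^ 69 = 5e ^ 69 = 37
byte 5: (f2 ^ 68) ^ 6e = 9a ^ 6e = f4
byte 6: (71 ^ 00) ^ 20 = 71 ^ 20 = 51
byte 7: (98 ^ 38) ^ 76 = a0 ^ 76 = d6
byte 8: (1b ^ 1c) ^ 32 = 07 ^ 32 = 35
byte 9: (fa ^ fa) ^ 2e = 00 ^ 2e = 2e
byte 10: (22 ^ 23) ^ 31 = 01 ^ 31 = 30
byte 11: (99 ^ b2) ^ 2e = 2b ^ 2e = 05
byte 12: (6d ^ de) ^ 33 = b3 ^ 33 = 80
byte 13: (95 ^ 8f) ^ 20 = 1a ^ 20 = 3a
byte 14: (19 ^ 24) ^ 2d = 3d ^ 2d = 10

dcf36a7d37f451d6352e3005803a10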